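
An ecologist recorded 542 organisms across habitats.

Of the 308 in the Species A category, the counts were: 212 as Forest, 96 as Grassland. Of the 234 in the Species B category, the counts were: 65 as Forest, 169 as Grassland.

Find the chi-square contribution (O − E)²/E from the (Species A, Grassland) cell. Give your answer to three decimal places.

19.790

Row total (Species A) = 308; column total (Grassland) = 265; N = 542.
Expected count E = 308 × 265 / 542 = 150.5904.
Contribution = (O − E)²/E = (96 − 150.5904)² / 150.5904 = 19.790.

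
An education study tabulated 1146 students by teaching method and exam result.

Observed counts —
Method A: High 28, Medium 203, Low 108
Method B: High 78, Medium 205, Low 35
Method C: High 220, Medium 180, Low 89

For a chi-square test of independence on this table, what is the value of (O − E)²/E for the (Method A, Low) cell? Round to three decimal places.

Row total (Method A) = 339; column total (Low) = 232; N = 1146.
Expected count E = 339 × 232 / 1146 = 68.6283.
Contribution = (O − E)²/E = (108 − 68.6283)² / 68.6283 = 22.587.

22.587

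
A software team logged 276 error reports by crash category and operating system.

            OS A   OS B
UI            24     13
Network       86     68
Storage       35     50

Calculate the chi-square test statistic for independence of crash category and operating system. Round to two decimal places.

7.33

Row totals: 37, 154, 85. Column totals: 145, 131. Grand total N = 276.
Expected counts (row total × column total / N):
  UI, OS A: 37×145/276 = 19.4384
  UI, OS B: 37×131/276 = 17.5616
  Network, OS A: 154×145/276 = 80.9058
  Network, OS B: 154×131/276 = 73.0942
  Storage, OS A: 85×145/276 = 44.6558
  Storage, OS B: 85×131/276 = 40.3442
Contributions (O − E)²/E:
  (24 − 19.4384)²/19.4384 = 1.0705
  (13 − 17.5616)²/17.5616 = 1.1849
  (86 − 80.9058)²/80.9058 = 0.3208
  (68 − 73.0942)²/73.0942 = 0.3550
  (35 − 44.6558)²/44.6558 = 2.0878
  (50 − 40.3442)²/40.3442 = 2.3110
χ² = 1.0705 + 1.1849 + 0.3208 + 0.3550 + 2.0878 + 2.3110 = 7.33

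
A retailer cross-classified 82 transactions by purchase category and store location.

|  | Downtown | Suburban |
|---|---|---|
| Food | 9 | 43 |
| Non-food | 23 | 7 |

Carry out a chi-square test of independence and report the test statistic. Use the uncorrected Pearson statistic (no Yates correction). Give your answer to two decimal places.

Row totals: 52, 30. Column totals: 32, 50. Grand total N = 82.
Expected counts (row total × column total / N):
  Food, Downtown: 52×32/82 = 20.293
  Food, Suburban: 52×50/82 = 31.707
  Non-food, Downtown: 30×32/82 = 11.707
  Non-food, Suburban: 30×50/82 = 18.293
Contributions (O − E)²/E:
  (9 − 20.293)²/20.293 = 6.2845
  (43 − 31.707)²/31.707 = 4.0222
  (23 − 11.707)²/11.707 = 10.8936
  (7 − 18.293)²/18.293 = 6.9716
χ² = 6.2845 + 4.0222 + 10.8936 + 6.9716 = 28.17

28.17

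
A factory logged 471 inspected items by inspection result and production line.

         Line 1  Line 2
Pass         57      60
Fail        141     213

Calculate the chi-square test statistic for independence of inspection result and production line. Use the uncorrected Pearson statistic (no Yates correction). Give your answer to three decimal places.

2.851

Row totals: 117, 354. Column totals: 198, 273. Grand total N = 471.
Expected counts (row total × column total / N):
  Pass, Line 1: 117×198/471 = 49.1847
  Pass, Line 2: 117×273/471 = 67.8153
  Fail, Line 1: 354×198/471 = 148.8153
  Fail, Line 2: 354×273/471 = 205.1847
Contributions (O − E)²/E:
  (57 − 49.1847)²/49.1847 = 1.2418
  (60 − 67.8153)²/67.8153 = 0.9007
  (141 − 148.8153)²/148.8153 = 0.4104
  (213 − 205.1847)²/205.1847 = 0.2977
χ² = 1.2418 + 0.9007 + 0.4104 + 0.2977 = 2.851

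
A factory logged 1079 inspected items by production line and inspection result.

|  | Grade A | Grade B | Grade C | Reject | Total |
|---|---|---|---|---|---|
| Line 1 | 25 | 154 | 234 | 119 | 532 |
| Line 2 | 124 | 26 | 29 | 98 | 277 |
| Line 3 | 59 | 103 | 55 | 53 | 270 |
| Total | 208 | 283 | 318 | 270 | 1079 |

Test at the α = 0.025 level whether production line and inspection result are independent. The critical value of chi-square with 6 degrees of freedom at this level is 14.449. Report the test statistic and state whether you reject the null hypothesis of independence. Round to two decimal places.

295.07; reject H₀

Grand total N = 1079.
Expected counts (row total × column total / N):
  Line 1, Grade A: 532×208/1079 = 102.554
  Line 1, Grade B: 532×283/1079 = 139.533
  Line 1, Grade C: 532×318/1079 = 156.790
  Line 1, Reject: 532×270/1079 = 133.123
  Line 2, Grade A: 277×208/1079 = 53.398
  Line 2, Grade B: 277×283/1079 = 72.652
  Line 2, Grade C: 277×318/1079 = 81.637
  Line 2, Reject: 277×270/1079 = 69.314
  Line 3, Grade A: 270×208/1079 = 52.048
  Line 3, Grade B: 270×283/1079 = 70.816
  Line 3, Grade C: 270×318/1079 = 79.574
  Line 3, Reject: 270×270/1079 = 67.563
Contributions (O − E)²/E:
  (25 − 102.554)²/102.554 = 58.6484
  (154 − 139.533)²/139.533 = 1.5000
  (234 − 156.790)²/156.790 = 38.0215
  (119 − 133.123)²/133.123 = 1.4983
  (124 − 53.398)²/53.398 = 93.3489
  (26 − 72.652)²/72.652 = 29.9566
  (29 − 81.637)²/81.637 = 33.9387
  (98 − 69.314)²/69.314 = 11.8719
  (59 − 52.048)²/52.048 = 0.9286
  (103 − 70.816)²/70.816 = 14.6268
  (55 − 79.574)²/79.574 = 7.5889
  (53 − 67.563)²/67.563 = 3.1390
χ² = 58.6484 + 1.5000 + 38.0215 + 1.4983 + 93.3489 + 29.9566 + 33.9387 + 11.8719 + 0.9286 + 14.6268 + 7.5889 + 3.1390 = 295.07
df = (3−1)(4−1) = 6. Since 295.07 > 14.449, reject the null hypothesis of independence at α = 0.025.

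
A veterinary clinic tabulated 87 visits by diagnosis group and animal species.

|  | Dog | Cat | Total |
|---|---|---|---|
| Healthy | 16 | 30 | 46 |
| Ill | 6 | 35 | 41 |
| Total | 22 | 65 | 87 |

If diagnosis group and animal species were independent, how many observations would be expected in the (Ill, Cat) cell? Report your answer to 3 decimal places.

Row total (Ill) = 41; column total (Cat) = 65; grand total N = 87.
Expected count = (row total × column total) / N = 41 × 65 / 87 = 30.632.

30.632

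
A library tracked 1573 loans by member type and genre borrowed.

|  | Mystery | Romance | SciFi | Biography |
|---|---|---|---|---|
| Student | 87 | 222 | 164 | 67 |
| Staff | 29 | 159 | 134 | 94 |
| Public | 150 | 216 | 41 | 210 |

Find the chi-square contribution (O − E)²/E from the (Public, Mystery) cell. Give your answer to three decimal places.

Row total (Public) = 617; column total (Mystery) = 266; N = 1573.
Expected count E = 617 × 266 / 1573 = 104.3369.
Contribution = (O − E)²/E = (150 − 104.3369)² / 104.3369 = 19.984.

19.984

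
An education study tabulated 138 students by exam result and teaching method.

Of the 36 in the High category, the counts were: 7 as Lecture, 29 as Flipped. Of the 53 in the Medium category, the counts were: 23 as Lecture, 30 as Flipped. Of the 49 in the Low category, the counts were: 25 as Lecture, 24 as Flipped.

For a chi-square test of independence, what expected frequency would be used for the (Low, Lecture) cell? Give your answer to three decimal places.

Row total (Low) = 49; column total (Lecture) = 55; grand total N = 138.
Expected count = (row total × column total) / N = 49 × 55 / 138 = 19.529.

19.529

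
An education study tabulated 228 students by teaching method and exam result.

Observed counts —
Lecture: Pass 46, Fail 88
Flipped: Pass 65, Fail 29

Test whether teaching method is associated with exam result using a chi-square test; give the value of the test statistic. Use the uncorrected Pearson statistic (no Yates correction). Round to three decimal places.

26.812

Row totals: 134, 94. Column totals: 111, 117. Grand total N = 228.
Expected counts (row total × column total / N):
  Lecture, Pass: 134×111/228 = 65.23684
  Lecture, Fail: 134×117/228 = 68.76316
  Flipped, Pass: 94×111/228 = 45.76316
  Flipped, Fail: 94×117/228 = 48.23684
Contributions (O − E)²/E:
  (46 − 65.23684)²/65.23684 = 5.6725
  (88 − 68.76316)²/68.76316 = 5.3816
  (65 − 45.76316)²/45.76316 = 8.0863
  (29 − 48.23684)²/48.23684 = 7.6716
χ² = 5.6725 + 5.3816 + 8.0863 + 7.6716 = 26.812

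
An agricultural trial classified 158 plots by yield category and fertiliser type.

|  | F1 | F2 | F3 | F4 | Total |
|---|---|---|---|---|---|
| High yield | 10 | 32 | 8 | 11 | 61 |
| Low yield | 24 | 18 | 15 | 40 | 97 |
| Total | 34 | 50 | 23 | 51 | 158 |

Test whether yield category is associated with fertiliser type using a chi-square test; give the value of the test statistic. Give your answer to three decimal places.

Grand total N = 158.
Expected counts (row total × column total / N):
  High yield, F1: 61×34/158 = 13.1266
  High yield, F2: 61×50/158 = 19.3038
  High yield, F3: 61×23/158 = 8.8797
  High yield, F4: 61×51/158 = 19.6899
  Low yield, F1: 97×34/158 = 20.8734
  Low yield, F2: 97×50/158 = 30.6962
  Low yield, F3: 97×23/158 = 14.1203
  Low yield, F4: 97×51/158 = 31.3101
Contributions (O − E)²/E:
  (10 − 13.1266)²/13.1266 = 0.7447
  (32 − 19.3038)²/19.3038 = 8.3504
  (8 − 8.8797)²/8.8797 = 0.0872
  (11 − 19.6899)²/19.6899 = 3.8352
  (24 − 20.8734)²/20.8734 = 0.4683
  (18 − 30.6962)²/30.6962 = 5.2513
  (15 − 14.1203)²/14.1203 = 0.0548
  (40 − 31.3101)²/31.3101 = 2.4118
χ² = 0.7447 + 8.3504 + 0.0872 + 3.8352 + 0.4683 + 5.2513 + 0.0548 + 2.4118 = 21.204

21.204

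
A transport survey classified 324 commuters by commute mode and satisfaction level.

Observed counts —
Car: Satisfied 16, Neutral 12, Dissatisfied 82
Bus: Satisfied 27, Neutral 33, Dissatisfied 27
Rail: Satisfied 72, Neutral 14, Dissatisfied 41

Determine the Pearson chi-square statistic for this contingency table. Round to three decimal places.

84.295

Row totals: 110, 87, 127. Column totals: 115, 59, 150. Grand total N = 324.
Expected counts (row total × column total / N):
  Car, Satisfied: 110×115/324 = 39.0432
  Car, Neutral: 110×59/324 = 20.0309
  Car, Dissatisfied: 110×150/324 = 50.9259
  Bus, Satisfied: 87×115/324 = 30.8796
  Bus, Neutral: 87×59/324 = 15.8426
  Bus, Dissatisfied: 87×150/324 = 40.2778
  Rail, Satisfied: 127×115/324 = 45.0772
  Rail, Neutral: 127×59/324 = 23.1265
  Rail, Dissatisfied: 127×150/324 = 58.7963
Contributions (O − E)²/E:
  (16 − 39.0432)²/39.0432 = 13.6000
  (12 − 20.0309)²/20.0309 = 3.2198
  (82 − 50.9259)²/50.9259 = 18.9609
  (27 − 30.8796)²/30.8796 = 0.4874
  (33 − 15.8426)²/15.8426 = 18.5813
  (27 − 40.2778)²/40.2778 = 4.3771
  (72 − 45.0772)²/45.0772 = 16.0799
  (14 − 23.1265)²/23.1265 = 3.6016
  (41 − 58.7963)²/58.7963 = 5.3865
χ² = 13.6000 + 3.2198 + 18.9609 + 0.4874 + 18.5813 + 4.3771 + 16.0799 + 3.6016 + 5.3865 = 84.295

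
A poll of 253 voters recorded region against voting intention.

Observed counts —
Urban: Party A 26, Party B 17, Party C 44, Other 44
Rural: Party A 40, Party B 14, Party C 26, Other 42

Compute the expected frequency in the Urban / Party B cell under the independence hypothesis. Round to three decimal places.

Row total (Urban) = 131; column total (Party B) = 31; grand total N = 253.
Expected count = (row total × column total) / N = 131 × 31 / 253 = 16.051.

16.051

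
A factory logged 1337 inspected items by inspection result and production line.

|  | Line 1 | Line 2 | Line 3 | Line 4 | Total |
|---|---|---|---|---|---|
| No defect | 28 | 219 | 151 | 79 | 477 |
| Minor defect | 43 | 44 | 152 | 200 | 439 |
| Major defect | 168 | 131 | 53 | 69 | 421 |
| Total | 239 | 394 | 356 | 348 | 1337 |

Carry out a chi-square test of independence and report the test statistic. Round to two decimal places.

Grand total N = 1337.
Expected counts (row total × column total / N):
  No defect, Line 1: 477×239/1337 = 85.268
  No defect, Line 2: 477×394/1337 = 140.567
  No defect, Line 3: 477×356/1337 = 127.010
  No defect, Line 4: 477×348/1337 = 124.156
  Minor defect, Line 1: 439×239/1337 = 78.475
  Minor defect, Line 2: 439×394/1337 = 129.369
  Minor defect, Line 3: 439×356/1337 = 116.892
  Minor defect, Line 4: 439×348/1337 = 114.265
  Major defect, Line 1: 421×239/1337 = 75.257
  Major defect, Line 2: 421×394/1337 = 124.064
  Major defect, Line 3: 421×356/1337 = 112.099
  Major defect, Line 4: 421×348/1337 = 109.580
Contributions (O − E)²/E:
  (28 − 85.268)²/85.268 = 38.4625
  (219 − 140.567)²/140.567 = 43.7637
  (151 − 127.010)²/127.010 = 4.5313
  (79 − 124.156)²/124.156 = 16.4234
  (43 − 78.475)²/78.475 = 16.0366
  (44 − 129.369)²/129.369 = 56.3339
  (152 − 116.892)²/116.892 = 10.5445
  (200 − 114.265)²/114.265 = 64.3284
  (168 − 75.257)²/75.257 = 114.2919
  (131 − 124.064)²/124.064 = 0.3878
  (53 − 112.099)²/112.099 = 31.1572
  (69 − 109.580)²/109.580 = 15.0277
χ² = 38.4625 + 43.7637 + 4.5313 + 16.4234 + 16.0366 + 56.3339 + 10.5445 + 64.3284 + 114.2919 + 0.3878 + 31.1572 + 15.0277 = 411.29

411.29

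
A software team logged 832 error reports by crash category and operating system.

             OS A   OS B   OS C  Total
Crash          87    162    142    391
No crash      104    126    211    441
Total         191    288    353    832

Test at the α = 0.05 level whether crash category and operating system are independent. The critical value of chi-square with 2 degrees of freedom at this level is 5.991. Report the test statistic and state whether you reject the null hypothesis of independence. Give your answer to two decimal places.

Grand total N = 832.
Expected counts (row total × column total / N):
  Crash, OS A: 391×191/832 = 89.761
  Crash, OS B: 391×288/832 = 135.346
  Crash, OS C: 391×353/832 = 165.893
  No crash, OS A: 441×191/832 = 101.239
  No crash, OS B: 441×288/832 = 152.654
  No crash, OS C: 441×353/832 = 187.107
Contributions (O − E)²/E:
  (87 − 89.761)²/89.761 = 0.0849
  (162 − 135.346)²/135.346 = 5.2490
  (142 − 165.893)²/165.893 = 3.4412
  (104 − 101.239)²/101.239 = 0.0753
  (126 − 152.654)²/152.654 = 4.6539
  (211 − 187.107)²/187.107 = 3.0511
χ² = 0.0849 + 5.2490 + 3.4412 + 0.0753 + 4.6539 + 3.0511 = 16.56
df = (2−1)(3−1) = 2. Since 16.56 > 5.991, reject the null hypothesis of independence at α = 0.05.

16.56; reject H₀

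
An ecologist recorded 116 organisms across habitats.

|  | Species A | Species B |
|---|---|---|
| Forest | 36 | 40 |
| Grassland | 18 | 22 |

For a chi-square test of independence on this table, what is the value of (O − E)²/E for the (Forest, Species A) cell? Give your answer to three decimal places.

Row total (Forest) = 76; column total (Species A) = 54; N = 116.
Expected count E = 76 × 54 / 116 = 35.3793.
Contribution = (O − E)²/E = (36 − 35.3793)² / 35.3793 = 0.011.

0.011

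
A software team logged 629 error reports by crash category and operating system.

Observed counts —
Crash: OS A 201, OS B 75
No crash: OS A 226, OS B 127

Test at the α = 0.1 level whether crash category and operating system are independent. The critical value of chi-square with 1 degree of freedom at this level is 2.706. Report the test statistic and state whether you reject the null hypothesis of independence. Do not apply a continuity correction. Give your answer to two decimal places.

Row totals: 276, 353. Column totals: 427, 202. Grand total N = 629.
Expected counts (row total × column total / N):
  Crash, OS A: 276×427/629 = 187.364
  Crash, OS B: 276×202/629 = 88.636
  No crash, OS A: 353×427/629 = 239.636
  No crash, OS B: 353×202/629 = 113.364
Contributions (O − E)²/E:
  (201 − 187.364)²/187.364 = 0.9924
  (75 − 88.636)²/88.636 = 2.0978
  (226 − 239.636)²/239.636 = 0.7759
  (127 − 113.364)²/113.364 = 1.6402
χ² = 0.9924 + 2.0978 + 0.7759 + 1.6402 = 5.51
df = (2−1)(2−1) = 1. Since 5.51 > 2.706, reject the null hypothesis of independence at α = 0.1.

5.51; reject H₀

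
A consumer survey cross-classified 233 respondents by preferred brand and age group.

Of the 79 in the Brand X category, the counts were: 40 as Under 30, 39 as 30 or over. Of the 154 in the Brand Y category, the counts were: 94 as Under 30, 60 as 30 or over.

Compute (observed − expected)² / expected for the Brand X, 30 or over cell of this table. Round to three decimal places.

0.880

Row total (Brand X) = 79; column total (30 or over) = 99; N = 233.
Expected count E = 79 × 99 / 233 = 33.5665.
Contribution = (O − E)²/E = (39 − 33.5665)² / 33.5665 = 0.880.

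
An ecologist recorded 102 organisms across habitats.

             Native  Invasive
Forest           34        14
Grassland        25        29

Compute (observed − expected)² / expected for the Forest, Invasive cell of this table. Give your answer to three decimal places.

Row total (Forest) = 48; column total (Invasive) = 43; N = 102.
Expected count E = 48 × 43 / 102 = 20.2353.
Contribution = (O − E)²/E = (14 − 20.2353)² / 20.2353 = 1.921.

1.921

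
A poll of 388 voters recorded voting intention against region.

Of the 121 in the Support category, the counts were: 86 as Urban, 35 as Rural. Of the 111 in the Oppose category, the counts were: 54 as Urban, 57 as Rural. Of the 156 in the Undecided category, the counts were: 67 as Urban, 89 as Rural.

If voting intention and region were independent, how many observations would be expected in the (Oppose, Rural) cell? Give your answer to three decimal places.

51.781

Row total (Oppose) = 111; column total (Rural) = 181; grand total N = 388.
Expected count = (row total × column total) / N = 111 × 181 / 388 = 51.781.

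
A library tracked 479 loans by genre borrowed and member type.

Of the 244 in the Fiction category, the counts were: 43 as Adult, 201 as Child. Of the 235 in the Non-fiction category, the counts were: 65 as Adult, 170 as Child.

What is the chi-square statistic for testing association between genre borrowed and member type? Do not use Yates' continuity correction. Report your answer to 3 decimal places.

Row totals: 244, 235. Column totals: 108, 371. Grand total N = 479.
Expected counts (row total × column total / N):
  Fiction, Adult: 244×108/479 = 55.0146
  Fiction, Child: 244×371/479 = 188.9854
  Non-fiction, Adult: 235×108/479 = 52.9854
  Non-fiction, Child: 235×371/479 = 182.0146
Contributions (O − E)²/E:
  (43 − 55.0146)²/55.0146 = 2.6239
  (201 − 188.9854)²/188.9854 = 0.7638
  (65 − 52.9854)²/52.9854 = 2.7243
  (170 − 182.0146)²/182.0146 = 0.7931
χ² = 2.6239 + 0.7638 + 2.7243 + 0.7931 = 6.905

6.905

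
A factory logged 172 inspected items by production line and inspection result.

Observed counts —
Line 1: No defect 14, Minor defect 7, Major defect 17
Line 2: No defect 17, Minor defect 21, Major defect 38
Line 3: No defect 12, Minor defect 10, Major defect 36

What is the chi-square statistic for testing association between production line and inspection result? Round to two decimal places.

6.20

Row totals: 38, 76, 58. Column totals: 43, 38, 91. Grand total N = 172.
Expected counts (row total × column total / N):
  Line 1, No defect: 38×43/172 = 9.500
  Line 1, Minor defect: 38×38/172 = 8.395
  Line 1, Major defect: 38×91/172 = 20.105
  Line 2, No defect: 76×43/172 = 19.000
  Line 2, Minor defect: 76×38/172 = 16.791
  Line 2, Major defect: 76×91/172 = 40.209
  Line 3, No defect: 58×43/172 = 14.500
  Line 3, Minor defect: 58×38/172 = 12.814
  Line 3, Major defect: 58×91/172 = 30.686
Contributions (O − E)²/E:
  (14 − 9.500)²/9.500 = 2.1316
  (7 − 8.395)²/8.395 = 0.2318
  (17 − 20.105)²/20.105 = 0.4795
  (17 − 19.000)²/19.000 = 0.2105
  (21 − 16.791)²/16.791 = 1.0551
  (38 − 40.209)²/40.209 = 0.1214
  (12 − 14.500)²/14.500 = 0.4310
  (10 − 12.814)²/12.814 = 0.6180
  (36 − 30.686)²/30.686 = 0.9202
χ² = 2.1316 + 0.2318 + 0.4795 + 0.2105 + 1.0551 + 0.1214 + 0.4310 + 0.6180 + 0.9202 = 6.20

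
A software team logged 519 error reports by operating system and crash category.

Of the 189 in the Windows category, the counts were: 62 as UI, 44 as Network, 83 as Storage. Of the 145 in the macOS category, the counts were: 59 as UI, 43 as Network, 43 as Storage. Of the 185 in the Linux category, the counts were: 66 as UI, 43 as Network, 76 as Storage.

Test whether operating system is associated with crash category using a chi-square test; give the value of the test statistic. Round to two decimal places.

7.76

Row totals: 189, 145, 185. Column totals: 187, 130, 202. Grand total N = 519.
Expected counts (row total × column total / N):
  Windows, UI: 189×187/519 = 68.098
  Windows, Network: 189×130/519 = 47.341
  Windows, Storage: 189×202/519 = 73.561
  macOS, UI: 145×187/519 = 52.245
  macOS, Network: 145×130/519 = 36.320
  macOS, Storage: 145×202/519 = 56.435
  Linux, UI: 185×187/519 = 66.657
  Linux, Network: 185×130/519 = 46.339
  Linux, Storage: 185×202/519 = 72.004
Contributions (O − E)²/E:
  (62 − 68.098)²/68.098 = 0.5461
  (44 − 47.341)²/47.341 = 0.2358
  (83 − 73.561)²/73.561 = 1.2112
  (59 − 52.245)²/52.245 = 0.8734
  (43 − 36.320)²/36.320 = 1.2286
  (43 − 56.435)²/56.435 = 3.1984
  (66 − 66.657)²/66.657 = 0.0065
  (43 − 46.339)²/46.339 = 0.2406
  (76 − 72.004)²/72.004 = 0.2218
χ² = 0.5461 + 0.2358 + 1.2112 + 0.8734 + 1.2286 + 3.1984 + 0.0065 + 0.2406 + 0.2218 = 7.76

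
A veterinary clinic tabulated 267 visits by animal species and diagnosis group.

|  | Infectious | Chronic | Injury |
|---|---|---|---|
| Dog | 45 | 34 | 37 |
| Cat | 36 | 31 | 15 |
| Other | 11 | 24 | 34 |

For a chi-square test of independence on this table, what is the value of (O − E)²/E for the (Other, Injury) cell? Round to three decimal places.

Row total (Other) = 69; column total (Injury) = 86; N = 267.
Expected count E = 69 × 86 / 267 = 22.2247.
Contribution = (O − E)²/E = (34 − 22.2247)² / 22.2247 = 6.239.

6.239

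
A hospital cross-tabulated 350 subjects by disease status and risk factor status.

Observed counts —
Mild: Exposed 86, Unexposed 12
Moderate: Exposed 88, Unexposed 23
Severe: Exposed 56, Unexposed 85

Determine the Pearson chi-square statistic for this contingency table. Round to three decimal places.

72.494

Row totals: 98, 111, 141. Column totals: 230, 120. Grand total N = 350.
Expected counts (row total × column total / N):
  Mild, Exposed: 98×230/350 = 64.4000
  Mild, Unexposed: 98×120/350 = 33.6000
  Moderate, Exposed: 111×230/350 = 72.9429
  Moderate, Unexposed: 111×120/350 = 38.0571
  Severe, Exposed: 141×230/350 = 92.6571
  Severe, Unexposed: 141×120/350 = 48.3429
Contributions (O − E)²/E:
  (86 − 64.4000)²/64.4000 = 7.2447
  (12 − 33.6000)²/33.6000 = 13.8857
  (88 − 72.9429)²/72.9429 = 3.1081
  (23 − 38.0571)²/38.0571 = 5.9573
  (56 − 92.6571)²/92.6571 = 14.5023
  (85 − 48.3429)²/48.3429 = 27.7961
χ² = 7.2447 + 13.8857 + 3.1081 + 5.9573 + 14.5023 + 27.7961 = 72.494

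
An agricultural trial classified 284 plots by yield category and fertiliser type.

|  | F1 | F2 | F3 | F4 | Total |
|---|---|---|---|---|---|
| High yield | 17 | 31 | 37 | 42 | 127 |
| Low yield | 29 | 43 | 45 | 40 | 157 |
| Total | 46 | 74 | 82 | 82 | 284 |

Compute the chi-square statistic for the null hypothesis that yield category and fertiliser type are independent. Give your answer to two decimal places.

2.77

Grand total N = 284.
Expected counts (row total × column total / N):
  High yield, F1: 127×46/284 = 20.570
  High yield, F2: 127×74/284 = 33.092
  High yield, F3: 127×82/284 = 36.669
  High yield, F4: 127×82/284 = 36.669
  Low yield, F1: 157×46/284 = 25.430
  Low yield, F2: 157×74/284 = 40.908
  Low yield, F3: 157×82/284 = 45.331
  Low yield, F4: 157×82/284 = 45.331
Contributions (O − E)²/E:
  (17 − 20.570)²/20.570 = 0.6196
  (31 − 33.092)²/33.092 = 0.1323
  (37 − 36.669)²/36.669 = 0.0030
  (42 − 36.669)²/36.669 = 0.7750
  (29 − 25.430)²/25.430 = 0.5012
  (43 − 40.908)²/40.908 = 0.1070
  (45 − 45.331)²/45.331 = 0.0024
  (40 − 45.331)²/45.331 = 0.6269
χ² = 0.6196 + 0.1323 + 0.0030 + 0.7750 + 0.5012 + 0.1070 + 0.0024 + 0.6269 = 2.77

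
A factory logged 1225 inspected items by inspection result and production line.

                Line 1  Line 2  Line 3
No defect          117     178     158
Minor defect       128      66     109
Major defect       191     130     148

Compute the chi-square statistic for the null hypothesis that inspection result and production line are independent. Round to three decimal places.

40.850

Row totals: 453, 303, 469. Column totals: 436, 374, 415. Grand total N = 1225.
Expected counts (row total × column total / N):
  No defect, Line 1: 453×436/1225 = 161.2310
  No defect, Line 2: 453×374/1225 = 138.3037
  No defect, Line 3: 453×415/1225 = 153.4653
  Minor defect, Line 1: 303×436/1225 = 107.8433
  Minor defect, Line 2: 303×374/1225 = 92.5078
  Minor defect, Line 3: 303×415/1225 = 102.6490
  Major defect, Line 1: 469×436/1225 = 166.9257
  Major defect, Line 2: 469×374/1225 = 143.1886
  Major defect, Line 3: 469×415/1225 = 158.8857
Contributions (O − E)²/E:
  (117 − 161.2310)²/161.2310 = 12.1340
  (178 − 138.3037)²/138.3037 = 11.3937
  (158 − 153.4653)²/153.4653 = 0.1340
  (128 − 107.8433)²/107.8433 = 3.7674
  (66 − 92.5078)²/92.5078 = 7.5957
  (109 − 102.6490)²/102.6490 = 0.3929
  (191 − 166.9257)²/166.9257 = 3.4720
  (130 − 143.1886)²/143.1886 = 1.2148
  (148 − 158.8857)²/158.8857 = 0.7458
χ² = 12.1340 + 11.3937 + 0.1340 + 3.7674 + 7.5957 + 0.3929 + 3.4720 + 1.2148 + 0.7458 = 40.850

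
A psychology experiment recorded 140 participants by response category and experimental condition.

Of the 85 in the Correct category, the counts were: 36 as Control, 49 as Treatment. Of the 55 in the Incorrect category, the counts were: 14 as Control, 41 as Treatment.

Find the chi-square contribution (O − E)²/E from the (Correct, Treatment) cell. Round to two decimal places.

0.58

Row total (Correct) = 85; column total (Treatment) = 90; N = 140.
Expected count E = 85 × 90 / 140 = 54.643.
Contribution = (O − E)²/E = (49 − 54.643)² / 54.643 = 0.58.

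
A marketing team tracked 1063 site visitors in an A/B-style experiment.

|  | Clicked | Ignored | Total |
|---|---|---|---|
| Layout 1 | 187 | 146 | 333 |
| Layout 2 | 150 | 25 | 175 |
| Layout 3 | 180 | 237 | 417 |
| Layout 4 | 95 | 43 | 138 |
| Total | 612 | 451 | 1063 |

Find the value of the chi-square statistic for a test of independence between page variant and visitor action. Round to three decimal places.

99.620

Grand total N = 1063.
Expected counts (row total × column total / N):
  Layout 1, Clicked: 333×612/1063 = 191.7178
  Layout 1, Ignored: 333×451/1063 = 141.2822
  Layout 2, Clicked: 175×612/1063 = 100.7526
  Layout 2, Ignored: 175×451/1063 = 74.2474
  Layout 3, Clicked: 417×612/1063 = 240.0790
  Layout 3, Ignored: 417×451/1063 = 176.9210
  Layout 4, Clicked: 138×612/1063 = 79.4506
  Layout 4, Ignored: 138×451/1063 = 58.5494
Contributions (O − E)²/E:
  (187 − 191.7178)²/191.7178 = 0.1161
  (146 − 141.2822)²/141.2822 = 0.1575
  (150 − 100.7526)²/100.7526 = 24.0719
  (25 − 74.2474)²/74.2474 = 32.6652
  (180 − 240.0790)²/240.0790 = 15.0346
  (237 − 176.9210)²/176.9210 = 20.4017
  (95 − 79.4506)²/79.4506 = 3.0432
  (43 − 58.5494)²/58.5494 = 4.1296
χ² = 0.1161 + 0.1575 + 24.0719 + 32.6652 + 15.0346 + 20.4017 + 3.0432 + 4.1296 = 99.620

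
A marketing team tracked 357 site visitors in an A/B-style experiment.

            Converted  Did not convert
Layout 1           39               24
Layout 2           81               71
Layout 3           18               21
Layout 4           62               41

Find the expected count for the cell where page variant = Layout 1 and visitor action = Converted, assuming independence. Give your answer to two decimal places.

35.29

Row total (Layout 1) = 63; column total (Converted) = 200; grand total N = 357.
Expected count = (row total × column total) / N = 63 × 200 / 357 = 35.29.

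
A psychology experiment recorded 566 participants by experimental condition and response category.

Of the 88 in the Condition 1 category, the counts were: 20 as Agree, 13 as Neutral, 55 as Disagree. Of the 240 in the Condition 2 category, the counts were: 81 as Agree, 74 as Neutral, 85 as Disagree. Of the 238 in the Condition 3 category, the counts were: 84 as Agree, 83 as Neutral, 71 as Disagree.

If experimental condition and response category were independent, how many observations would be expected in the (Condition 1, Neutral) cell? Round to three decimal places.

Row total (Condition 1) = 88; column total (Neutral) = 170; grand total N = 566.
Expected count = (row total × column total) / N = 88 × 170 / 566 = 26.431.

26.431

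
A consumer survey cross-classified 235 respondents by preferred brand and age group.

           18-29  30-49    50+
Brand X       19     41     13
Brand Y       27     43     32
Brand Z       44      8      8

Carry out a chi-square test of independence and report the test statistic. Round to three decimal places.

48.183

Row totals: 73, 102, 60. Column totals: 90, 92, 53. Grand total N = 235.
Expected counts (row total × column total / N):
  Brand X, 18-29: 73×90/235 = 27.95745
  Brand X, 30-49: 73×92/235 = 28.57872
  Brand X, 50+: 73×53/235 = 16.46383
  Brand Y, 18-29: 102×90/235 = 39.06383
  Brand Y, 30-49: 102×92/235 = 39.93191
  Brand Y, 50+: 102×53/235 = 23.00426
  Brand Z, 18-29: 60×90/235 = 22.97872
  Brand Z, 30-49: 60×92/235 = 23.48936
  Brand Z, 50+: 60×53/235 = 13.53191
Contributions (O − E)²/E:
  (19 − 27.95745)²/27.95745 = 2.8699
  (41 − 28.57872)²/28.57872 = 5.3987
  (13 − 16.46383)²/16.46383 = 0.7288
  (27 − 39.06383)²/39.06383 = 3.7256
  (43 − 39.93191)²/39.93191 = 0.2357
  (32 − 23.00426)²/23.00426 = 3.5178
  (44 − 22.97872)²/22.97872 = 19.2306
  (8 − 23.48936)²/23.48936 = 10.2140
  (8 − 13.53191)²/13.53191 = 2.2615
χ² = 2.8699 + 5.3987 + 0.7288 + 3.7256 + 0.2357 + 3.5178 + 19.2306 + 10.2140 + 2.2615 = 48.183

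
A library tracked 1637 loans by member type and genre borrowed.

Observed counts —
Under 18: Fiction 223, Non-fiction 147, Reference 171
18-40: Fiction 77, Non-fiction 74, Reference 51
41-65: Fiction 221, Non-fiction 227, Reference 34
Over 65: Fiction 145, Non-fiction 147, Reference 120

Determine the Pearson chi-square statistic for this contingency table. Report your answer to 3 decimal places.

Row totals: 541, 202, 482, 412. Column totals: 666, 595, 376. Grand total N = 1637.
Expected counts (row total × column total / N):
  Under 18, Fiction: 541×666/1637 = 220.10141
  Under 18, Non-fiction: 541×595/1637 = 196.63714
  Under 18, Reference: 541×376/1637 = 124.26145
  18-40, Fiction: 202×666/1637 = 82.18204
  18-40, Non-fiction: 202×595/1637 = 73.42089
  18-40, Reference: 202×376/1637 = 46.39707
  41-65, Fiction: 482×666/1637 = 196.09774
  41-65, Non-fiction: 482×595/1637 = 175.19243
  41-65, Reference: 482×376/1637 = 110.70984
  Over 65, Fiction: 412×666/1637 = 167.61881
  Over 65, Non-fiction: 412×595/1637 = 149.74954
  Over 65, Reference: 412×376/1637 = 94.63164
Contributions (O − E)²/E:
  (223 − 220.10141)²/220.10141 = 0.0382
  (147 − 196.63714)²/196.63714 = 12.5299
  (171 − 124.26145)²/124.26145 = 17.5798
  (77 − 82.18204)²/82.18204 = 0.3268
  (74 − 73.42089)²/73.42089 = 0.0046
  (51 − 46.39707)²/46.39707 = 0.4566
  (221 − 196.09774)²/196.09774 = 3.1623
  (227 − 175.19243)²/175.19243 = 15.3204
  (34 − 110.70984)²/110.70984 = 53.1515
  (145 − 167.61881)²/167.61881 = 3.0522
  (147 − 149.74954)²/149.74954 = 0.0505
  (120 − 94.63164)²/94.63164 = 6.8006
χ² = 0.0382 + 12.5299 + 17.5798 + 0.3268 + 0.0046 + 0.4566 + 3.1623 + 15.3204 + 53.1515 + 3.0522 + 0.0505 + 6.8006 = 112.473

112.473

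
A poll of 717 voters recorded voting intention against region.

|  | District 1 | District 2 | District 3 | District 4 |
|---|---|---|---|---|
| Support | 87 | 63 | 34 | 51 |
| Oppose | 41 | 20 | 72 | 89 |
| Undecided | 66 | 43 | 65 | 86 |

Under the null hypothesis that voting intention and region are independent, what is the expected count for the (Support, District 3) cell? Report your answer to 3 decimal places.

56.046

Row total (Support) = 235; column total (District 3) = 171; grand total N = 717.
Expected count = (row total × column total) / N = 235 × 171 / 717 = 56.046.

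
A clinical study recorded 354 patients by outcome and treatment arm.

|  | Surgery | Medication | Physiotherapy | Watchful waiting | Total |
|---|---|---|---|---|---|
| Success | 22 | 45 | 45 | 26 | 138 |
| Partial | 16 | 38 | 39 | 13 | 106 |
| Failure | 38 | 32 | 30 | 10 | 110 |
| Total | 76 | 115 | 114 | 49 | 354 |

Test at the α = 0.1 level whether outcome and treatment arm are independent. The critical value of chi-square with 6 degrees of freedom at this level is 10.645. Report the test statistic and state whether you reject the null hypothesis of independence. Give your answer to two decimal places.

Grand total N = 354.
Expected counts (row total × column total / N):
  Success, Surgery: 138×76/354 = 29.627
  Success, Medication: 138×115/354 = 44.831
  Success, Physiotherapy: 138×114/354 = 44.441
  Success, Watchful waiting: 138×49/354 = 19.102
  Partial, Surgery: 106×76/354 = 22.757
  Partial, Medication: 106×115/354 = 34.435
  Partial, Physiotherapy: 106×114/354 = 34.136
  Partial, Watchful waiting: 106×49/354 = 14.672
  Failure, Surgery: 110×76/354 = 23.616
  Failure, Medication: 110×115/354 = 35.734
  Failure, Physiotherapy: 110×114/354 = 35.424
  Failure, Watchful waiting: 110×49/354 = 15.226
Contributions (O − E)²/E:
  (22 − 29.627)²/29.627 = 1.9634
  (45 − 44.831)²/44.831 = 0.0006
  (45 − 44.441)²/44.441 = 0.0070
  (26 − 19.102)²/19.102 = 2.4910
  (16 − 22.757)²/22.757 = 2.0063
  (38 − 34.435)²/34.435 = 0.3691
  (39 − 34.136)²/34.136 = 0.6931
  (13 − 14.672)²/14.672 = 0.1905
  (38 − 23.616)²/23.616 = 8.7610
  (32 − 35.734)²/35.734 = 0.3902
  (30 − 35.424)²/35.424 = 0.8305
  (10 − 15.226)²/15.226 = 1.7937
χ² = 1.9634 + 0.0006 + 0.0070 + 2.4910 + 2.0063 + 0.3691 + 0.6931 + 0.1905 + 8.7610 + 0.3902 + 0.8305 + 1.7937 = 19.50
df = (3−1)(4−1) = 6. Since 19.50 > 10.645, reject the null hypothesis of independence at α = 0.1.

19.50; reject H₀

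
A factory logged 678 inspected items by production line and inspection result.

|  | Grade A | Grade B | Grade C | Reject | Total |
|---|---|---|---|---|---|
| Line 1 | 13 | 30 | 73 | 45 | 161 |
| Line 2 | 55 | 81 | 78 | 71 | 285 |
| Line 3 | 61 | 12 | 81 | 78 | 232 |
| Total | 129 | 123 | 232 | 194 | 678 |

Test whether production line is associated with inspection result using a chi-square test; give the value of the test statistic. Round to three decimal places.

Grand total N = 678.
Expected counts (row total × column total / N):
  Line 1, Grade A: 161×129/678 = 30.63274
  Line 1, Grade B: 161×123/678 = 29.20796
  Line 1, Grade C: 161×232/678 = 55.09145
  Line 1, Reject: 161×194/678 = 46.06785
  Line 2, Grade A: 285×129/678 = 54.22566
  Line 2, Grade B: 285×123/678 = 51.70354
  Line 2, Grade C: 285×232/678 = 97.52212
  Line 2, Reject: 285×194/678 = 81.54867
  Line 3, Grade A: 232×129/678 = 44.14159
  Line 3, Grade B: 232×123/678 = 42.08850
  Line 3, Grade C: 232×232/678 = 79.38643
  Line 3, Reject: 232×194/678 = 66.38348
Contributions (O − E)²/E:
  (13 − 30.63274)²/30.63274 = 10.1497
  (30 − 29.20796)²/29.20796 = 0.0215
  (73 − 55.09145)²/55.09145 = 5.8215
  (45 − 46.06785)²/46.06785 = 0.0248
  (55 − 54.22566)²/54.22566 = 0.0111
  (81 − 51.70354)²/51.70354 = 16.6001
  (78 − 97.52212)²/97.52212 = 3.9080
  (71 − 81.54867)²/81.54867 = 1.3645
  (61 − 44.14159)²/44.14159 = 6.4385
  (12 − 42.08850)²/42.08850 = 21.5099
  (81 − 79.38643)²/79.38643 = 0.0328
  (78 − 66.38348)²/66.38348 = 2.0328
χ² = 10.1497 + 0.0215 + 5.8215 + 0.0248 + 0.0111 + 16.6001 + 3.9080 + 1.3645 + 6.4385 + 21.5099 + 0.0328 + 2.0328 = 67.915

67.915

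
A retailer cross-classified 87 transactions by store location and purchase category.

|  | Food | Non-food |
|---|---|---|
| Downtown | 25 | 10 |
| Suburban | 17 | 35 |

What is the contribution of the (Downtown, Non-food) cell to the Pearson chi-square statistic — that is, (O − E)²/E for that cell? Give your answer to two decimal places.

Row total (Downtown) = 35; column total (Non-food) = 45; N = 87.
Expected count E = 35 × 45 / 87 = 18.103.
Contribution = (O − E)²/E = (10 − 18.103)² / 18.103 = 3.63.

3.63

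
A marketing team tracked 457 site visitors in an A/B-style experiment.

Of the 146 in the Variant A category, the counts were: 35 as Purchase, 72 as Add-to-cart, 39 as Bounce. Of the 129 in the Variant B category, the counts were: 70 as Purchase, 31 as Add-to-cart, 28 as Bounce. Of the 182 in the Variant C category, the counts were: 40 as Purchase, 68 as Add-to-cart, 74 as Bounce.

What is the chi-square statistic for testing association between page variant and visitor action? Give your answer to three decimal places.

Row totals: 146, 129, 182. Column totals: 145, 171, 141. Grand total N = 457.
Expected counts (row total × column total / N):
  Variant A, Purchase: 146×145/457 = 46.3239
  Variant A, Add-to-cart: 146×171/457 = 54.6302
  Variant A, Bounce: 146×141/457 = 45.0460
  Variant B, Purchase: 129×145/457 = 40.9300
  Variant B, Add-to-cart: 129×171/457 = 48.2691
  Variant B, Bounce: 129×141/457 = 39.8009
  Variant C, Purchase: 182×145/457 = 57.7462
  Variant C, Add-to-cart: 182×171/457 = 68.1007
  Variant C, Bounce: 182×141/457 = 56.1532
Contributions (O − E)²/E:
  (35 − 46.3239)²/46.3239 = 2.7681
  (72 − 54.6302)²/54.6302 = 5.5228
  (39 − 45.0460)²/45.0460 = 0.8115
  (70 − 40.9300)²/40.9300 = 20.6466
  (31 − 48.2691)²/48.2691 = 6.1783
  (28 − 39.8009)²/39.8009 = 3.4989
  (40 − 57.7462)²/57.7462 = 5.4537
  (68 − 68.1007)²/68.1007 = 0.0001
  (74 − 56.1532)²/56.1532 = 5.6721
χ² = 2.7681 + 5.5228 + 0.8115 + 20.6466 + 6.1783 + 3.4989 + 5.4537 + 0.0001 + 5.6721 = 50.552

50.552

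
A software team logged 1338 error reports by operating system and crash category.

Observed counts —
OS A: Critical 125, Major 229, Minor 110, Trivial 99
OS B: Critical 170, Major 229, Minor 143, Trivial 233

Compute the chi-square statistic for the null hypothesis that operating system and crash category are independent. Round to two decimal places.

Row totals: 563, 775. Column totals: 295, 458, 253, 332. Grand total N = 1338.
Expected counts (row total × column total / N):
  OS A, Critical: 563×295/1338 = 124.129
  OS A, Major: 563×458/1338 = 192.716
  OS A, Minor: 563×253/1338 = 106.457
  OS A, Trivial: 563×332/1338 = 139.698
  OS B, Critical: 775×295/1338 = 170.871
  OS B, Major: 775×458/1338 = 265.284
  OS B, Minor: 775×253/1338 = 146.543
  OS B, Trivial: 775×332/1338 = 192.302
Contributions (O − E)²/E:
  (125 − 124.129)²/124.129 = 0.0061
  (229 − 192.716)²/192.716 = 6.8314
  (110 − 106.457)²/106.457 = 0.1179
  (99 − 139.698)²/139.698 = 11.8565
  (170 − 170.871)²/170.871 = 0.0044
  (229 − 265.284)²/265.284 = 4.9627
  (143 − 146.543)²/146.543 = 0.0857
  (233 − 192.302)²/192.302 = 8.6132
χ² = 0.0061 + 6.8314 + 0.1179 + 11.8565 + 0.0044 + 4.9627 + 0.0857 + 8.6132 = 32.48

32.48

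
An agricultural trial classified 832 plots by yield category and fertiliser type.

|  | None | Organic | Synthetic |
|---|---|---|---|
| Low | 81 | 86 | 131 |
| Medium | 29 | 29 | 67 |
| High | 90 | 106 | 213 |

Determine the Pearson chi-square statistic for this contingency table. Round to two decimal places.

5.98

Row totals: 298, 125, 409. Column totals: 200, 221, 411. Grand total N = 832.
Expected counts (row total × column total / N):
  Low, None: 298×200/832 = 71.635
  Low, Organic: 298×221/832 = 79.156
  Low, Synthetic: 298×411/832 = 147.209
  Medium, None: 125×200/832 = 30.048
  Medium, Organic: 125×221/832 = 33.203
  Medium, Synthetic: 125×411/832 = 61.749
  High, None: 409×200/832 = 98.317
  High, Organic: 409×221/832 = 108.641
  High, Synthetic: 409×411/832 = 202.042
Contributions (O − E)²/E:
  (81 − 71.635)²/71.635 = 1.2243
  (86 − 79.156)²/79.156 = 0.5917
  (131 − 147.209)²/147.209 = 1.7848
  (29 − 30.048)²/30.048 = 0.0366
  (29 − 33.203)²/33.203 = 0.5320
  (67 − 61.749)²/61.749 = 0.4465
  (90 − 98.317)²/98.317 = 0.7036
  (106 − 108.641)²/108.641 = 0.0642
  (213 − 202.042)²/202.042 = 0.5943
χ² = 1.2243 + 0.5917 + 1.7848 + 0.0366 + 0.5320 + 0.4465 + 0.7036 + 0.0642 + 0.5943 = 5.98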